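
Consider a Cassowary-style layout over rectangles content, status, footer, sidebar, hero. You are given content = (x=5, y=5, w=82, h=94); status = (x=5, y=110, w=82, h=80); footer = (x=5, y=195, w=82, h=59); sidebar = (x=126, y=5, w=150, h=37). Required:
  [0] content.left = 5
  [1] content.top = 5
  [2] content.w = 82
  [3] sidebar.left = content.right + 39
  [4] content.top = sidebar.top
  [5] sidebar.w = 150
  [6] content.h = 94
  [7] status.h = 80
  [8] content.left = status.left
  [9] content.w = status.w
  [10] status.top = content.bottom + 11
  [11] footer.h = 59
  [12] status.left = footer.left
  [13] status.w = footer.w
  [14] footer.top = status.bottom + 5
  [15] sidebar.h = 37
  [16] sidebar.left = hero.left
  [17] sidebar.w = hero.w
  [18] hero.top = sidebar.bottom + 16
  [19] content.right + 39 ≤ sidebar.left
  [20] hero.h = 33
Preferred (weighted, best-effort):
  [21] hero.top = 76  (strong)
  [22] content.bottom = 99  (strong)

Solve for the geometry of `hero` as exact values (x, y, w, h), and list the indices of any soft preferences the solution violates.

1. hero.x = 126  [sidebar.left = hero.left]
2. hero.w = 150  [sidebar.w = hero.w]
3. hero.y = 58  [hero.top = sidebar.bottom + 16]
4. hero.h = 33  [hero.h = 33]

hero = (x=126, y=58, w=150, h=33)
violated soft preferences: 21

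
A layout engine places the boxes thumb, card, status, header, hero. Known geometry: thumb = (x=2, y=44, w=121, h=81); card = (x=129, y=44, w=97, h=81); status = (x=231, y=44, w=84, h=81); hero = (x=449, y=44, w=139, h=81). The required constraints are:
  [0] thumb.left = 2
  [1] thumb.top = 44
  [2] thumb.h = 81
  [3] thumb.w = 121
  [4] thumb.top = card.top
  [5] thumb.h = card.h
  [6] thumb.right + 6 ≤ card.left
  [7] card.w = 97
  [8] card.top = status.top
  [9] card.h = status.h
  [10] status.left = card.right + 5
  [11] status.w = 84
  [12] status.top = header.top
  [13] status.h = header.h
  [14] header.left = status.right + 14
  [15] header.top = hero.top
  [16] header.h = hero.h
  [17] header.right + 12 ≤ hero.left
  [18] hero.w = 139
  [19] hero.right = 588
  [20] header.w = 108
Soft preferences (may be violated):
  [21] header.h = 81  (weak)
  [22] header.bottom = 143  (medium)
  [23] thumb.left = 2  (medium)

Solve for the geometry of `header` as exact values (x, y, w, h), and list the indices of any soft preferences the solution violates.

header = (x=329, y=44, w=108, h=81)
violated soft preferences: 22

1. header.y = 44  [status.top = header.top]
2. header.h = 81  [status.h = header.h]
3. header.x = 329  [header.left = status.right + 14]
4. header.w = 108  [header.w = 108]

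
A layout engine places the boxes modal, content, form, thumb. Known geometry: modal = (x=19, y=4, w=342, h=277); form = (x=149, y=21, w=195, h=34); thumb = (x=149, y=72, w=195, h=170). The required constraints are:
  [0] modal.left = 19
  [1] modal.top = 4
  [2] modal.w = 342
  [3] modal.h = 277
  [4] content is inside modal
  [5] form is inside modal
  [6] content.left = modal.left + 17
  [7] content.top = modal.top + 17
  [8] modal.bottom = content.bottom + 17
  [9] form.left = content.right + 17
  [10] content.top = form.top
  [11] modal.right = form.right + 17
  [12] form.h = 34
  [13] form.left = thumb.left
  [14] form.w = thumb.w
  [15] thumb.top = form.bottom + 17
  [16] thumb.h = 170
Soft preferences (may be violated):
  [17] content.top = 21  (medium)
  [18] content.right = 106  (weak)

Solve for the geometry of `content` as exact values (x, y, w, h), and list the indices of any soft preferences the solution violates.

content = (x=36, y=21, w=96, h=243)
violated soft preferences: 18

1. content.x = 36  [content.left = modal.left + 17]
2. content.y = 21  [content.top = modal.top + 17]
3. content.h = 243  [modal.bottom = content.bottom + 17]
4. content.w = 96  [form.left = content.right + 17]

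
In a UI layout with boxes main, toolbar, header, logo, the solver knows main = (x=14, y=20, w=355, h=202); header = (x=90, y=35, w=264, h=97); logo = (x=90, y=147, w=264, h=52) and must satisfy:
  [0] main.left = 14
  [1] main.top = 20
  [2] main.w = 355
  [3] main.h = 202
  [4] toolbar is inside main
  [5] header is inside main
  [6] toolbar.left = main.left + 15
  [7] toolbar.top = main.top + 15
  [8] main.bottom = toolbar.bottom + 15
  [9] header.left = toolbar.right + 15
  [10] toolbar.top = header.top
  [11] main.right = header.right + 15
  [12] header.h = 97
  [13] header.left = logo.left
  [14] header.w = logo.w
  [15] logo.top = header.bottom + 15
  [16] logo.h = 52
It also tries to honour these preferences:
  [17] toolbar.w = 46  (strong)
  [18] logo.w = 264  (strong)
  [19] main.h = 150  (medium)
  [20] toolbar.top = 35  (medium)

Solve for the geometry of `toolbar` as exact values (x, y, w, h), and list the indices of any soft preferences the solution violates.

toolbar = (x=29, y=35, w=46, h=172)
violated soft preferences: 19

1. toolbar.x = 29  [toolbar.left = main.left + 15]
2. toolbar.y = 35  [toolbar.top = main.top + 15]
3. toolbar.h = 172  [main.bottom = toolbar.bottom + 15]
4. toolbar.w = 46  [header.left = toolbar.right + 15]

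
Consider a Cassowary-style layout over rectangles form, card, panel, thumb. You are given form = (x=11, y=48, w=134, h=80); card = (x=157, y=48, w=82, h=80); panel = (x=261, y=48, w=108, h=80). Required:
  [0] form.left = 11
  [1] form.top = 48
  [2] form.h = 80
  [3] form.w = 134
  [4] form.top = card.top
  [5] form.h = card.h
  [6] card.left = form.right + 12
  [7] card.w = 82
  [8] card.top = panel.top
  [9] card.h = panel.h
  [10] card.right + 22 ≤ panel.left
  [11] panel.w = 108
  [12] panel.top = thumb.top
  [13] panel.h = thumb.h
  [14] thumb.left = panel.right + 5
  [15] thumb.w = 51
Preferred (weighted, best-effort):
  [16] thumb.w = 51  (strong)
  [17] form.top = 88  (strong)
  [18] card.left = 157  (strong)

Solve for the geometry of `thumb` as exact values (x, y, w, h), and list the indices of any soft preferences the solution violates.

thumb = (x=374, y=48, w=51, h=80)
violated soft preferences: 17

1. thumb.y = 48  [panel.top = thumb.top]
2. thumb.h = 80  [panel.h = thumb.h]
3. thumb.x = 374  [thumb.left = panel.right + 5]
4. thumb.w = 51  [thumb.w = 51]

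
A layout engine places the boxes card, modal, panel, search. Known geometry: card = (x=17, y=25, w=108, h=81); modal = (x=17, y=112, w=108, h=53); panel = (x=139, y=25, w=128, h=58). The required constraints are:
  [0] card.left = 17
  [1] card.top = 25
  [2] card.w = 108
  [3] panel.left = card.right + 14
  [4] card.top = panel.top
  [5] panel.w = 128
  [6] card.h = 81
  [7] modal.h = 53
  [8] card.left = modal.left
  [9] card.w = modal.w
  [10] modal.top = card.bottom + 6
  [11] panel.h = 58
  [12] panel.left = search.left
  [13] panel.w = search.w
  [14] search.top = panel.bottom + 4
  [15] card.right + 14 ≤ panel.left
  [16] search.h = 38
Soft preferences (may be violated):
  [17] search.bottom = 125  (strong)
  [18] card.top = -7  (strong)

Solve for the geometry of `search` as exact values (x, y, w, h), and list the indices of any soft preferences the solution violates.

search = (x=139, y=87, w=128, h=38)
violated soft preferences: 18

1. search.x = 139  [panel.left = search.left]
2. search.w = 128  [panel.w = search.w]
3. search.y = 87  [search.top = panel.bottom + 4]
4. search.h = 38  [search.h = 38]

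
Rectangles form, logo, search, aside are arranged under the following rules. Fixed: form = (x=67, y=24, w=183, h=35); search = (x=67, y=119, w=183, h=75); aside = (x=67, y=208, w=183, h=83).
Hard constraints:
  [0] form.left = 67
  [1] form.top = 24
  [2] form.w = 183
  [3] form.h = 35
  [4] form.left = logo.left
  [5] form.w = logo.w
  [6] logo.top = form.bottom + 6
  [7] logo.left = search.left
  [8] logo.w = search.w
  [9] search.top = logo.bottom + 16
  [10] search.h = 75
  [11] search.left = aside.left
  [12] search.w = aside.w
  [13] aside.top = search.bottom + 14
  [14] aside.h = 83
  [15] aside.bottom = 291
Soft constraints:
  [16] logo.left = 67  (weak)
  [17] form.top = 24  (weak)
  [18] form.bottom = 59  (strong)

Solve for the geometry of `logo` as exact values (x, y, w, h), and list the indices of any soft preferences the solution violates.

1. logo.x = 67  [form.left = logo.left]
2. logo.w = 183  [form.w = logo.w]
3. logo.y = 65  [logo.top = form.bottom + 6]
4. logo.h = 38  [search.top = logo.bottom + 16]

logo = (x=67, y=65, w=183, h=38)
violated soft preferences: none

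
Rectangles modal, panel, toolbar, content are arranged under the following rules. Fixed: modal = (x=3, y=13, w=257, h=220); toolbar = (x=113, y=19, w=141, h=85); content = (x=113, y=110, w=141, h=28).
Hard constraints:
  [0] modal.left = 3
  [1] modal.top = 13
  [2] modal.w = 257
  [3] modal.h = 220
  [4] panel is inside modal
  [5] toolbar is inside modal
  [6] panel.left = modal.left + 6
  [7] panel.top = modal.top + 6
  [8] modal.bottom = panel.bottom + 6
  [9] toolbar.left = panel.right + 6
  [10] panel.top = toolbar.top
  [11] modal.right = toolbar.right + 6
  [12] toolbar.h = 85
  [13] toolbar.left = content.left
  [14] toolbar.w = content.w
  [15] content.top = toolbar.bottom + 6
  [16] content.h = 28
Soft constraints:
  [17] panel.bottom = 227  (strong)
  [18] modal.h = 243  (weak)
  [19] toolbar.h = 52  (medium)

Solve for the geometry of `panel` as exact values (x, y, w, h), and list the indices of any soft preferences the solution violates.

panel = (x=9, y=19, w=98, h=208)
violated soft preferences: 18, 19

1. panel.x = 9  [panel.left = modal.left + 6]
2. panel.y = 19  [panel.top = modal.top + 6]
3. panel.h = 208  [modal.bottom = panel.bottom + 6]
4. panel.w = 98  [toolbar.left = panel.right + 6]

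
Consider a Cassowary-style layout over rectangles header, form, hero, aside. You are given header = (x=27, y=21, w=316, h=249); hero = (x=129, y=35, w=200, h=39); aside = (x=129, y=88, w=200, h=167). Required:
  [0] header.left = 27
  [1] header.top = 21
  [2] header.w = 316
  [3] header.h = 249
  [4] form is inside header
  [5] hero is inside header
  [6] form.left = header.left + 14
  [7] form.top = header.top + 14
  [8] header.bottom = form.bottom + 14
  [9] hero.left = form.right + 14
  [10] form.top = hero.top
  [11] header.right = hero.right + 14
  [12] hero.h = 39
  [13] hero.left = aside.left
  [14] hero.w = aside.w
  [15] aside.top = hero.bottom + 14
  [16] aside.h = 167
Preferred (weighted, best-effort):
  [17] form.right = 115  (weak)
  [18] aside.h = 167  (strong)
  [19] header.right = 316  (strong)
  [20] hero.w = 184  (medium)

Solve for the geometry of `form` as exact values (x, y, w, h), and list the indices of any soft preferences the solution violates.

form = (x=41, y=35, w=74, h=221)
violated soft preferences: 19, 20

1. form.x = 41  [form.left = header.left + 14]
2. form.y = 35  [form.top = header.top + 14]
3. form.h = 221  [header.bottom = form.bottom + 14]
4. form.w = 74  [hero.left = form.right + 14]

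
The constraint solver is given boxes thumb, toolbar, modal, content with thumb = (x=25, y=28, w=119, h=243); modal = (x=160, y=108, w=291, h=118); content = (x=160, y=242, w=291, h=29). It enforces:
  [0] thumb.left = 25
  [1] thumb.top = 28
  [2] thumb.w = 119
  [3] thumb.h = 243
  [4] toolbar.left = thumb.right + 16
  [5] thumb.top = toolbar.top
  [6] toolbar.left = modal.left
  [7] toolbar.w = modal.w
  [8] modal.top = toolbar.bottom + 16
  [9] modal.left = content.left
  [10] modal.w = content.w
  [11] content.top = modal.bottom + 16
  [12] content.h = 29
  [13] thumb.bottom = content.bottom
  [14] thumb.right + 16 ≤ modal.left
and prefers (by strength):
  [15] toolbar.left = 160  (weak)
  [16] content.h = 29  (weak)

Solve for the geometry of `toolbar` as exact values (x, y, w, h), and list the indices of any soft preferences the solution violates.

toolbar = (x=160, y=28, w=291, h=64)
violated soft preferences: none

1. toolbar.x = 160  [toolbar.left = thumb.right + 16]
2. toolbar.y = 28  [thumb.top = toolbar.top]
3. toolbar.w = 291  [toolbar.w = modal.w]
4. toolbar.h = 64  [modal.top = toolbar.bottom + 16]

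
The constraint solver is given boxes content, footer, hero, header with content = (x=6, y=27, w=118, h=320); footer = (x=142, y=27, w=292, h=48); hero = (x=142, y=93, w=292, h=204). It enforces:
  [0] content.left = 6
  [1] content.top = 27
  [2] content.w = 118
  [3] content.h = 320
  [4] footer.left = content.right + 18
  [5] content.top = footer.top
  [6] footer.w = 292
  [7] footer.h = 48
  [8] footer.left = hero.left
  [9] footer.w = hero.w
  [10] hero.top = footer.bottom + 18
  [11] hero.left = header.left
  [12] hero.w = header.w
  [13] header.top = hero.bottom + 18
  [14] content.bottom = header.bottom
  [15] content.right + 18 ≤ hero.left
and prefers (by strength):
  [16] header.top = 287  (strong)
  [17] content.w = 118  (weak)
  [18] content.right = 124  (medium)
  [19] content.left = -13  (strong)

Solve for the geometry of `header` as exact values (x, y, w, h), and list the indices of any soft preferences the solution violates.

header = (x=142, y=315, w=292, h=32)
violated soft preferences: 16, 19

1. header.x = 142  [hero.left = header.left]
2. header.w = 292  [hero.w = header.w]
3. header.y = 315  [header.top = hero.bottom + 18]
4. header.h = 32  [content.bottom = header.bottom]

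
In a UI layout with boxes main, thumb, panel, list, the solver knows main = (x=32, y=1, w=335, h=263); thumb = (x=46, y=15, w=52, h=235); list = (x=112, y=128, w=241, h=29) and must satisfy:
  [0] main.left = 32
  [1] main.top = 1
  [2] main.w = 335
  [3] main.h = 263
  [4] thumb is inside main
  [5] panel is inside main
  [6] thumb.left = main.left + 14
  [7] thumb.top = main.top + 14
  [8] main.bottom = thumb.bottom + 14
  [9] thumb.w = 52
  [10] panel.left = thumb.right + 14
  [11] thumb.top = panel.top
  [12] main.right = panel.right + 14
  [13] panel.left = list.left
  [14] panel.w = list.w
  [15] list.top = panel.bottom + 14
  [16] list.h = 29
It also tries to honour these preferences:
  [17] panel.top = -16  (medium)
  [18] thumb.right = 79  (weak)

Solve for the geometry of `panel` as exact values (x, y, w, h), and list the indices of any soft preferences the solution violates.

panel = (x=112, y=15, w=241, h=99)
violated soft preferences: 17, 18

1. panel.x = 112  [panel.left = thumb.right + 14]
2. panel.y = 15  [thumb.top = panel.top]
3. panel.w = 241  [main.right = panel.right + 14]
4. panel.h = 99  [list.top = panel.bottom + 14]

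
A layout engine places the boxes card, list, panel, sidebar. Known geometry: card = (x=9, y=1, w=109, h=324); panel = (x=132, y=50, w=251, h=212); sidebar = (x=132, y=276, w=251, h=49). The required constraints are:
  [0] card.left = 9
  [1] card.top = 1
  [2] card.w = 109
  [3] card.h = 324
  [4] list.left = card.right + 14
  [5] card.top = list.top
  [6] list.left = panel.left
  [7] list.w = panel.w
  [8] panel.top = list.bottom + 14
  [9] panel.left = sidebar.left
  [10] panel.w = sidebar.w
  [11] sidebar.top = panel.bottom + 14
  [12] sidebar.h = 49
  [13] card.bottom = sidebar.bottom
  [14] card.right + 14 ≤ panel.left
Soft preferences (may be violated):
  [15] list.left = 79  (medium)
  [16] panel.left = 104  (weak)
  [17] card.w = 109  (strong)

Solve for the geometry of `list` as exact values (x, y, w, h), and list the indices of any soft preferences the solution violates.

1. list.x = 132  [list.left = card.right + 14]
2. list.y = 1  [card.top = list.top]
3. list.w = 251  [list.w = panel.w]
4. list.h = 35  [panel.top = list.bottom + 14]

list = (x=132, y=1, w=251, h=35)
violated soft preferences: 15, 16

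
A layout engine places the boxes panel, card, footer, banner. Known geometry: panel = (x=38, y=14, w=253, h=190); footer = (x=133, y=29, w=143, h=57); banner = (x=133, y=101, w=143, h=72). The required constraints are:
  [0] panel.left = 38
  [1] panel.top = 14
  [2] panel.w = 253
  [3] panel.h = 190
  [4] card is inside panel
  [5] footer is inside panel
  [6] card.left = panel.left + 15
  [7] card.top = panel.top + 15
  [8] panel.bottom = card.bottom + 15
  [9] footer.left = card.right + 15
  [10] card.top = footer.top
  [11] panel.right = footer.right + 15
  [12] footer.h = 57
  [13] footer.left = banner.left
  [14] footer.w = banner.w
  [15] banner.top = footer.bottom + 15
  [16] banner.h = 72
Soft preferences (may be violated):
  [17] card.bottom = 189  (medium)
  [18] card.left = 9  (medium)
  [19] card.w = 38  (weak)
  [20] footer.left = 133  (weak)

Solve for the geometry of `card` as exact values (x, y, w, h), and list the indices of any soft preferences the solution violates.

card = (x=53, y=29, w=65, h=160)
violated soft preferences: 18, 19

1. card.x = 53  [card.left = panel.left + 15]
2. card.y = 29  [card.top = panel.top + 15]
3. card.h = 160  [panel.bottom = card.bottom + 15]
4. card.w = 65  [footer.left = card.right + 15]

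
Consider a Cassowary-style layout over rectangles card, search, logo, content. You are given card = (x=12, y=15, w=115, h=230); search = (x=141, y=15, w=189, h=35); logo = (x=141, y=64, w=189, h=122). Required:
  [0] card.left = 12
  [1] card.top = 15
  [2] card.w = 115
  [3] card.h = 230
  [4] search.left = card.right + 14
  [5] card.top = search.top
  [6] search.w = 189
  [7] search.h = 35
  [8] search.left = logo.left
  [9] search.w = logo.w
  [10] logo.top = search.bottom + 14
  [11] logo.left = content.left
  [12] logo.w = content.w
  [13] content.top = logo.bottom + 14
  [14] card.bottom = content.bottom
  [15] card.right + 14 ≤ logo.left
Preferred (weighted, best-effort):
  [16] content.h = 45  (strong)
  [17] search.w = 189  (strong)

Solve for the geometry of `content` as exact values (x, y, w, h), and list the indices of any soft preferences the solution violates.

content = (x=141, y=200, w=189, h=45)
violated soft preferences: none

1. content.x = 141  [logo.left = content.left]
2. content.w = 189  [logo.w = content.w]
3. content.y = 200  [content.top = logo.bottom + 14]
4. content.h = 45  [card.bottom = content.bottom]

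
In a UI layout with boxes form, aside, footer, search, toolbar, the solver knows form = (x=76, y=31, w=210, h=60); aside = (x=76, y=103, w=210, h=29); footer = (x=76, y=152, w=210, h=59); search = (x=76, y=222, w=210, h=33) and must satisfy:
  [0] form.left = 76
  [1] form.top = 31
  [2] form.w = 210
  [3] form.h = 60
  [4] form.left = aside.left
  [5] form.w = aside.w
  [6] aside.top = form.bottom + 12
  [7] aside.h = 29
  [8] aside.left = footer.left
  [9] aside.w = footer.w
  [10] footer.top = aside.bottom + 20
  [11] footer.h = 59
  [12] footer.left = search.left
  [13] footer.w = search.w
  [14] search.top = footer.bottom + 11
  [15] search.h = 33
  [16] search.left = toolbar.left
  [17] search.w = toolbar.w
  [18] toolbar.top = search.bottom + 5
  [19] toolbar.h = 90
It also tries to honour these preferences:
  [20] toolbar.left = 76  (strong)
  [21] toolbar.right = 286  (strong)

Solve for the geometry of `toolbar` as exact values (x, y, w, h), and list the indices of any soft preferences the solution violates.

toolbar = (x=76, y=260, w=210, h=90)
violated soft preferences: none

1. toolbar.x = 76  [search.left = toolbar.left]
2. toolbar.w = 210  [search.w = toolbar.w]
3. toolbar.y = 260  [toolbar.top = search.bottom + 5]
4. toolbar.h = 90  [toolbar.h = 90]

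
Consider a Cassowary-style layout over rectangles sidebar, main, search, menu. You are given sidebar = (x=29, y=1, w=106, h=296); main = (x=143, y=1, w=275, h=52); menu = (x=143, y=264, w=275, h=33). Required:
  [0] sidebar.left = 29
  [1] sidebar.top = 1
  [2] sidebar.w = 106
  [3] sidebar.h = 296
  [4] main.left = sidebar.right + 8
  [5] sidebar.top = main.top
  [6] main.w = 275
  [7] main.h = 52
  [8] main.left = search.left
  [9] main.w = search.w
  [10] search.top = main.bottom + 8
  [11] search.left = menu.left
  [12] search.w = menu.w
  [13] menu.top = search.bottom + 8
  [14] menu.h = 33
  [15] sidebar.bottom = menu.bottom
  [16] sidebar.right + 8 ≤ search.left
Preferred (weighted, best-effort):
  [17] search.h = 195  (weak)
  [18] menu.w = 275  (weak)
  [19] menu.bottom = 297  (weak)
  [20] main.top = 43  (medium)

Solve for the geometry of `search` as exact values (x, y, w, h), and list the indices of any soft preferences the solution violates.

search = (x=143, y=61, w=275, h=195)
violated soft preferences: 20

1. search.x = 143  [main.left = search.left]
2. search.w = 275  [main.w = search.w]
3. search.y = 61  [search.top = main.bottom + 8]
4. search.h = 195  [menu.top = search.bottom + 8]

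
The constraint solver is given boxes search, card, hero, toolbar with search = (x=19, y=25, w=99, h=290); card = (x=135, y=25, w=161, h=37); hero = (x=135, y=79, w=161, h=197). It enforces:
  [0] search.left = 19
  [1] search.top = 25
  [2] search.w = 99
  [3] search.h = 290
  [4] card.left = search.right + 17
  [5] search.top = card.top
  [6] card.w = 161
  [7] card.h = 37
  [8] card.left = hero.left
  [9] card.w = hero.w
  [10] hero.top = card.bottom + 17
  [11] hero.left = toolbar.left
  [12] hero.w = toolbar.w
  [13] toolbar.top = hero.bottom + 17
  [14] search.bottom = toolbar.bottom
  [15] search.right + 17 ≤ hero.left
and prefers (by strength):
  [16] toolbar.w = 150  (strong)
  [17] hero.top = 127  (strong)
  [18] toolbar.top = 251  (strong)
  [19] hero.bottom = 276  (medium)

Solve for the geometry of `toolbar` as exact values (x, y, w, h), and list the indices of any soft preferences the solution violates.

1. toolbar.x = 135  [hero.left = toolbar.left]
2. toolbar.w = 161  [hero.w = toolbar.w]
3. toolbar.y = 293  [toolbar.top = hero.bottom + 17]
4. toolbar.h = 22  [search.bottom = toolbar.bottom]

toolbar = (x=135, y=293, w=161, h=22)
violated soft preferences: 16, 17, 18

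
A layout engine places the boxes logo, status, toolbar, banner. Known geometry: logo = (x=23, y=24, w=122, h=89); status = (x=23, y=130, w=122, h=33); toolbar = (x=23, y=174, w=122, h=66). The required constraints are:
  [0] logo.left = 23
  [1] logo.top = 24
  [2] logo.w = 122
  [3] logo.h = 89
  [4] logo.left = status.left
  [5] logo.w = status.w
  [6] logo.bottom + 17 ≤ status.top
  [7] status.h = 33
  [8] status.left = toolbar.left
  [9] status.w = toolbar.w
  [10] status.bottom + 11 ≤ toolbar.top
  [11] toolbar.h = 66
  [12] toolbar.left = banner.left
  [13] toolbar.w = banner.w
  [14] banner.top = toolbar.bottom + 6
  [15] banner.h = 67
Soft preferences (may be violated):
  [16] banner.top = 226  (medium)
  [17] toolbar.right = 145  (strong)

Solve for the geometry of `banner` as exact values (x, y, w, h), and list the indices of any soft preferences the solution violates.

1. banner.x = 23  [toolbar.left = banner.left]
2. banner.w = 122  [toolbar.w = banner.w]
3. banner.y = 246  [banner.top = toolbar.bottom + 6]
4. banner.h = 67  [banner.h = 67]

banner = (x=23, y=246, w=122, h=67)
violated soft preferences: 16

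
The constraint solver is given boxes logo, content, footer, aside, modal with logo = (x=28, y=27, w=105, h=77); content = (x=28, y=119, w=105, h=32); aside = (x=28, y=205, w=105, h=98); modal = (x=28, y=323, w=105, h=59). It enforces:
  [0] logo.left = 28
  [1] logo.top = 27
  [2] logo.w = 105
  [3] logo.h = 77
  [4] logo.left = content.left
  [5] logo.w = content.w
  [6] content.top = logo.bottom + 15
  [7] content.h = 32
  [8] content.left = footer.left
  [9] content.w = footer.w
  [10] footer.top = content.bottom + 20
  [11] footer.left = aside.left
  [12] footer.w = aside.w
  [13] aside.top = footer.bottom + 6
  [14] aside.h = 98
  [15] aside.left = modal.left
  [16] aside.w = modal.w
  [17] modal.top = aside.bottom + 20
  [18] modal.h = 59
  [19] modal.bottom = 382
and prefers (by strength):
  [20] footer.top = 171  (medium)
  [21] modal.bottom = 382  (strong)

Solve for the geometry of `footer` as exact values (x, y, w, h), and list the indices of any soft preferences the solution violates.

footer = (x=28, y=171, w=105, h=28)
violated soft preferences: none

1. footer.x = 28  [content.left = footer.left]
2. footer.w = 105  [content.w = footer.w]
3. footer.y = 171  [footer.top = content.bottom + 20]
4. footer.h = 28  [aside.top = footer.bottom + 6]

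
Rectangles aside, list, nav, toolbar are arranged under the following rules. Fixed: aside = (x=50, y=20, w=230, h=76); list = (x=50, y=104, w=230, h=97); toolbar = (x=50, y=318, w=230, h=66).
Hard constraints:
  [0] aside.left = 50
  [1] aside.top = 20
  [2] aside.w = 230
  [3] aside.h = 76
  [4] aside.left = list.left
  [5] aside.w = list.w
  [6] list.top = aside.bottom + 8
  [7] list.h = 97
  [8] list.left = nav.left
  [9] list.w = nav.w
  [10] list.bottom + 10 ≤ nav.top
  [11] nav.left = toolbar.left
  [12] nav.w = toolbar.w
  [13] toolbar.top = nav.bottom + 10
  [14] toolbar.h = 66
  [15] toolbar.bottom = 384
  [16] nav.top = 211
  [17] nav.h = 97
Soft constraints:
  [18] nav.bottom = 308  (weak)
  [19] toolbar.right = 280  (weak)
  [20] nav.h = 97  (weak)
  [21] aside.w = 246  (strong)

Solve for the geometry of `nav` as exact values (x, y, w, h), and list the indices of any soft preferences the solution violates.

nav = (x=50, y=211, w=230, h=97)
violated soft preferences: 21

1. nav.x = 50  [list.left = nav.left]
2. nav.w = 230  [list.w = nav.w]
3. nav.y = 211  [nav.top = 211]
4. nav.h = 97  [nav.h = 97]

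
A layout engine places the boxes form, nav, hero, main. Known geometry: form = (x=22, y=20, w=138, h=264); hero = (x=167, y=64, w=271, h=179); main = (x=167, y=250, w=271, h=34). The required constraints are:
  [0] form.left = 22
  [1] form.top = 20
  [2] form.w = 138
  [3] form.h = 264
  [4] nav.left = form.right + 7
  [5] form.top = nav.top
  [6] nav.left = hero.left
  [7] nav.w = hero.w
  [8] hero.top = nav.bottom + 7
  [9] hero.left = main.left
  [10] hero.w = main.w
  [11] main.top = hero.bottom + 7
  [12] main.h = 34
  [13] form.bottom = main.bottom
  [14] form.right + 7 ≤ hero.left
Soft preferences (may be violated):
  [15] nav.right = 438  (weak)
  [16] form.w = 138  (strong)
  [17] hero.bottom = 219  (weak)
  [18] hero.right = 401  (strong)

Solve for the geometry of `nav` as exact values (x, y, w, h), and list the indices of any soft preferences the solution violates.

1. nav.x = 167  [nav.left = form.right + 7]
2. nav.y = 20  [form.top = nav.top]
3. nav.w = 271  [nav.w = hero.w]
4. nav.h = 37  [hero.top = nav.bottom + 7]

nav = (x=167, y=20, w=271, h=37)
violated soft preferences: 17, 18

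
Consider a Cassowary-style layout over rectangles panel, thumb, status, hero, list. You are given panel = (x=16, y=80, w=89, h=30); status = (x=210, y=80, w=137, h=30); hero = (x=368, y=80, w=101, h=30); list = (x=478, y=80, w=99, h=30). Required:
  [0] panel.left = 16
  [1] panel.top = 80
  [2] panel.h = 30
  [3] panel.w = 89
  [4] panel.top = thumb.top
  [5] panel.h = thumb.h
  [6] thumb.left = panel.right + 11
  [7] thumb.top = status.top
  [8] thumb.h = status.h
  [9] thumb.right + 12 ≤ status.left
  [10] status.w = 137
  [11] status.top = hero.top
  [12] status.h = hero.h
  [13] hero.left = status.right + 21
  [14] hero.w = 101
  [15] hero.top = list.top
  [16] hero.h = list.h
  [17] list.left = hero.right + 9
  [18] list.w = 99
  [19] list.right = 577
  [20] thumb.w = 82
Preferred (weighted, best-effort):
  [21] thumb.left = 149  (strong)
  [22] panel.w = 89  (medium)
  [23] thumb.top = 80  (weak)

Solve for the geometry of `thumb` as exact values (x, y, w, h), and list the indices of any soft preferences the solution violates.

thumb = (x=116, y=80, w=82, h=30)
violated soft preferences: 21

1. thumb.y = 80  [panel.top = thumb.top]
2. thumb.h = 30  [panel.h = thumb.h]
3. thumb.x = 116  [thumb.left = panel.right + 11]
4. thumb.w = 82  [thumb.w = 82]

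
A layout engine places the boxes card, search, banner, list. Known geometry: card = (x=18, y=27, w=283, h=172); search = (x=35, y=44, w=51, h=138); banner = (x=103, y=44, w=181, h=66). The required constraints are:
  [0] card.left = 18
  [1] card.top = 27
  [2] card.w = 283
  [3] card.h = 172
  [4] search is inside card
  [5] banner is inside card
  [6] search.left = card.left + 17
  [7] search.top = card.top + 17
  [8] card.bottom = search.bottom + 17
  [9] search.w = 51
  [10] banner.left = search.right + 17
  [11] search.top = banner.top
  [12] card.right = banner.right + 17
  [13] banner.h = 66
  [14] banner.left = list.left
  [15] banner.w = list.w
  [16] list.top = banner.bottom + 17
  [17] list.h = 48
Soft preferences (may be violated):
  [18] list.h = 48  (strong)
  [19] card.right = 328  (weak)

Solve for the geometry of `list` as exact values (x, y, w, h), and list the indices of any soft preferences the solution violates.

list = (x=103, y=127, w=181, h=48)
violated soft preferences: 19

1. list.x = 103  [banner.left = list.left]
2. list.w = 181  [banner.w = list.w]
3. list.y = 127  [list.top = banner.bottom + 17]
4. list.h = 48  [list.h = 48]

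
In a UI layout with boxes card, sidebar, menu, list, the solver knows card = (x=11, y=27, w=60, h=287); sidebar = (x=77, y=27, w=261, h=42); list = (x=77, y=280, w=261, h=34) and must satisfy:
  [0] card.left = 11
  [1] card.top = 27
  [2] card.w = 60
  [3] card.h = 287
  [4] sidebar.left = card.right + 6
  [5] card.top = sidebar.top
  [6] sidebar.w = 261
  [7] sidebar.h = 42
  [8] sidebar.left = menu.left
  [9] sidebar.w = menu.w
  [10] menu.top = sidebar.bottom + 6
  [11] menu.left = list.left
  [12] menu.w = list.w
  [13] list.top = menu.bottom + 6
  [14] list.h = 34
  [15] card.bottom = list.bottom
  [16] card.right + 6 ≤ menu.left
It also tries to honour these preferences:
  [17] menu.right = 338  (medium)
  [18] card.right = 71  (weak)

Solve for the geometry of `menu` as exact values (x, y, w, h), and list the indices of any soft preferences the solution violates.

menu = (x=77, y=75, w=261, h=199)
violated soft preferences: none

1. menu.x = 77  [sidebar.left = menu.left]
2. menu.w = 261  [sidebar.w = menu.w]
3. menu.y = 75  [menu.top = sidebar.bottom + 6]
4. menu.h = 199  [list.top = menu.bottom + 6]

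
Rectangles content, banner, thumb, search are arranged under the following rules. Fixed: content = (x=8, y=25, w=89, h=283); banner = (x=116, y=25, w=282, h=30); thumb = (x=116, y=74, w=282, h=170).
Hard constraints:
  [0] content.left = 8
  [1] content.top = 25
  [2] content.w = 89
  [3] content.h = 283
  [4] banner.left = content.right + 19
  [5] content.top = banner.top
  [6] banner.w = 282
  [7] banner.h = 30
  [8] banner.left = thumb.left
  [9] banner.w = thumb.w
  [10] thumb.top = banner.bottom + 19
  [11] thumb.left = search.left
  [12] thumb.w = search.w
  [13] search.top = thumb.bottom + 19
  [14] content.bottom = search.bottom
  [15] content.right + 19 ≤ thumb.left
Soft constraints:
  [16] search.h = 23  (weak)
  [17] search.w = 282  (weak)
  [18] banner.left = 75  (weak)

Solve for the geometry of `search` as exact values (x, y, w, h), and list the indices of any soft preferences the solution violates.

search = (x=116, y=263, w=282, h=45)
violated soft preferences: 16, 18

1. search.x = 116  [thumb.left = search.left]
2. search.w = 282  [thumb.w = search.w]
3. search.y = 263  [search.top = thumb.bottom + 19]
4. search.h = 45  [content.bottom = search.bottom]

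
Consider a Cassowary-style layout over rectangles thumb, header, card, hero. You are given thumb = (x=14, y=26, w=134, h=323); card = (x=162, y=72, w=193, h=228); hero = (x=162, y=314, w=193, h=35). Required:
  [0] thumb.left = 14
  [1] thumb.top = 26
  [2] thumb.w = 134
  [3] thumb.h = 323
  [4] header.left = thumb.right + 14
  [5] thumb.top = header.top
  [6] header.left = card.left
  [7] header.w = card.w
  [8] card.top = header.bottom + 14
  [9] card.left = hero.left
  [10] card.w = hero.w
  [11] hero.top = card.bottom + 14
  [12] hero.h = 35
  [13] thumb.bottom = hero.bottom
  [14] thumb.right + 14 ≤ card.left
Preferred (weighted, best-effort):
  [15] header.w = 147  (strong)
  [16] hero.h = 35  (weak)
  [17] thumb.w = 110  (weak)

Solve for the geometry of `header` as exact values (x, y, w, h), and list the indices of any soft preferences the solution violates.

header = (x=162, y=26, w=193, h=32)
violated soft preferences: 15, 17

1. header.x = 162  [header.left = thumb.right + 14]
2. header.y = 26  [thumb.top = header.top]
3. header.w = 193  [header.w = card.w]
4. header.h = 32  [card.top = header.bottom + 14]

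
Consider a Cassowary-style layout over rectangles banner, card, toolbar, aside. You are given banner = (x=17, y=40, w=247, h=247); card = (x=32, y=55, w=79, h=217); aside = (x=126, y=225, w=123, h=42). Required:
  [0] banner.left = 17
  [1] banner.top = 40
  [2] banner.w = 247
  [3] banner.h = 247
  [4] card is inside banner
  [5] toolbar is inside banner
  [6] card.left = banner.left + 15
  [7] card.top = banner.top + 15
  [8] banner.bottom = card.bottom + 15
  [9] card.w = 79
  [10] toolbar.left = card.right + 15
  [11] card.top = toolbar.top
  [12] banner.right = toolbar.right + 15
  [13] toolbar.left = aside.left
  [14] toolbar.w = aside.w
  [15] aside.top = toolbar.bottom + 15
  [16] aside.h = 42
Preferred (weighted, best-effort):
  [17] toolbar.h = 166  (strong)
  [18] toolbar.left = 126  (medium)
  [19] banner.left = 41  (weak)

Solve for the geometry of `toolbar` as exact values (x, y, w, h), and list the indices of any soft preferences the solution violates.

1. toolbar.x = 126  [toolbar.left = card.right + 15]
2. toolbar.y = 55  [card.top = toolbar.top]
3. toolbar.w = 123  [banner.right = toolbar.right + 15]
4. toolbar.h = 155  [aside.top = toolbar.bottom + 15]

toolbar = (x=126, y=55, w=123, h=155)
violated soft preferences: 17, 19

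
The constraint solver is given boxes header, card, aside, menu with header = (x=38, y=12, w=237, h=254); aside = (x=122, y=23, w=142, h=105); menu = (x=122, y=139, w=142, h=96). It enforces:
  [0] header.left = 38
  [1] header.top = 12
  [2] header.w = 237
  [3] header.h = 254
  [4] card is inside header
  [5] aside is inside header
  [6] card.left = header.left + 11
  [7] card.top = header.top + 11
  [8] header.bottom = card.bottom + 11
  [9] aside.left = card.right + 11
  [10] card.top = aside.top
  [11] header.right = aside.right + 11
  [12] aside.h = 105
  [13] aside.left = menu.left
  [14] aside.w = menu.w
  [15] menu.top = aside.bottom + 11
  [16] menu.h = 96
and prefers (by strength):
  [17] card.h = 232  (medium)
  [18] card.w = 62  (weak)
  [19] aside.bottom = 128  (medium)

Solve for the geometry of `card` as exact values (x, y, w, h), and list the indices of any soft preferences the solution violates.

1. card.x = 49  [card.left = header.left + 11]
2. card.y = 23  [card.top = header.top + 11]
3. card.h = 232  [header.bottom = card.bottom + 11]
4. card.w = 62  [aside.left = card.right + 11]

card = (x=49, y=23, w=62, h=232)
violated soft preferences: none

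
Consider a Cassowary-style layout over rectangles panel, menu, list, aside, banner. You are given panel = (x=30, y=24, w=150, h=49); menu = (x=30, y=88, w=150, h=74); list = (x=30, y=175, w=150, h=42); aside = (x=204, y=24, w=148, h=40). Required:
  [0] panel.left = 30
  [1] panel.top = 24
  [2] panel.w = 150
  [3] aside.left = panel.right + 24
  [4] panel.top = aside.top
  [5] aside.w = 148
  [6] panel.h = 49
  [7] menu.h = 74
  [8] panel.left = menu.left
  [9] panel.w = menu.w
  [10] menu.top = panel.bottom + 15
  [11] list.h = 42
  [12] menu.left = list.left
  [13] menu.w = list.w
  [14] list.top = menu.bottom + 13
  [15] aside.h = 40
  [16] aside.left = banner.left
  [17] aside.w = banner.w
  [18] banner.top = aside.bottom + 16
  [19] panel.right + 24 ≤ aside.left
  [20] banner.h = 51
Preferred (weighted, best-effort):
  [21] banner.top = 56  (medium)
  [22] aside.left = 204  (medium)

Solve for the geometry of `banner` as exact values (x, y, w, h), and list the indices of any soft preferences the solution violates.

1. banner.x = 204  [aside.left = banner.left]
2. banner.w = 148  [aside.w = banner.w]
3. banner.y = 80  [banner.top = aside.bottom + 16]
4. banner.h = 51  [banner.h = 51]

banner = (x=204, y=80, w=148, h=51)
violated soft preferences: 21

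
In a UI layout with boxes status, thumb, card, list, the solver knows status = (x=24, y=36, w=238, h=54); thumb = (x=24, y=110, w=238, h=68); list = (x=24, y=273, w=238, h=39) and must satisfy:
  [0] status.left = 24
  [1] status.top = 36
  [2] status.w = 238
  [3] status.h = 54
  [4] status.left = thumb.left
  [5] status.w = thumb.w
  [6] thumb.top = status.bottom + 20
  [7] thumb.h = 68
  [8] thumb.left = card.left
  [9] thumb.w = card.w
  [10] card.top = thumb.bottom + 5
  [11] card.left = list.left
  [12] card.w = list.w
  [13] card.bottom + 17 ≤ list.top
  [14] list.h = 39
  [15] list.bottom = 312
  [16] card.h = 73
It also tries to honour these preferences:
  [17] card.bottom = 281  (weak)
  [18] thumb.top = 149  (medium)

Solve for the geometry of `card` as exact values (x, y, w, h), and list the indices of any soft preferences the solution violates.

card = (x=24, y=183, w=238, h=73)
violated soft preferences: 17, 18

1. card.x = 24  [thumb.left = card.left]
2. card.w = 238  [thumb.w = card.w]
3. card.y = 183  [card.top = thumb.bottom + 5]
4. card.h = 73  [card.h = 73]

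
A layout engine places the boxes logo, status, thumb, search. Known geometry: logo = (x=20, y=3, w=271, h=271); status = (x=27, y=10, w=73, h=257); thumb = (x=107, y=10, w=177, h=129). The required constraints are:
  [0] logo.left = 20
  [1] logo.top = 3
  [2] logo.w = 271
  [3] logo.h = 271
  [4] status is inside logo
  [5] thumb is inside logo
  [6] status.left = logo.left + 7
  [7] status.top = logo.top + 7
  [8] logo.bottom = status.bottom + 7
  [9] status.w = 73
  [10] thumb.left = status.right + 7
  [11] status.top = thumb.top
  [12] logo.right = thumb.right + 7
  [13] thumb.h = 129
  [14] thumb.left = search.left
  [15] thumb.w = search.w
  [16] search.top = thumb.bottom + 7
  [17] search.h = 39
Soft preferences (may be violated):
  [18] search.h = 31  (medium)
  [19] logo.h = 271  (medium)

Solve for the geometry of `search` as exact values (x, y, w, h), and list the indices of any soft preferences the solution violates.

1. search.x = 107  [thumb.left = search.left]
2. search.w = 177  [thumb.w = search.w]
3. search.y = 146  [search.top = thumb.bottom + 7]
4. search.h = 39  [search.h = 39]

search = (x=107, y=146, w=177, h=39)
violated soft preferences: 18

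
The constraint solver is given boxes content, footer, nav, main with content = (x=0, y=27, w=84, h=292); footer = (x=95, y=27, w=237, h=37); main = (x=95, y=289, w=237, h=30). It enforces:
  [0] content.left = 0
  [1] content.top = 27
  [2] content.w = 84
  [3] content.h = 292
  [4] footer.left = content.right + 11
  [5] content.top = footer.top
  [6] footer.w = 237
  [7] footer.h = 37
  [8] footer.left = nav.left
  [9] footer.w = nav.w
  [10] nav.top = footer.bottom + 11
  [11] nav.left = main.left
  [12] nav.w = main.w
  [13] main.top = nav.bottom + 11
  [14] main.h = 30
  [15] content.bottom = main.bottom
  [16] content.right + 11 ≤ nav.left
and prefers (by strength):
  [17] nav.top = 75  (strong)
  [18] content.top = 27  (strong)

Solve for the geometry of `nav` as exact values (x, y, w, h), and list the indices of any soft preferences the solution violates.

1. nav.x = 95  [footer.left = nav.left]
2. nav.w = 237  [footer.w = nav.w]
3. nav.y = 75  [nav.top = footer.bottom + 11]
4. nav.h = 203  [main.top = nav.bottom + 11]

nav = (x=95, y=75, w=237, h=203)
violated soft preferences: none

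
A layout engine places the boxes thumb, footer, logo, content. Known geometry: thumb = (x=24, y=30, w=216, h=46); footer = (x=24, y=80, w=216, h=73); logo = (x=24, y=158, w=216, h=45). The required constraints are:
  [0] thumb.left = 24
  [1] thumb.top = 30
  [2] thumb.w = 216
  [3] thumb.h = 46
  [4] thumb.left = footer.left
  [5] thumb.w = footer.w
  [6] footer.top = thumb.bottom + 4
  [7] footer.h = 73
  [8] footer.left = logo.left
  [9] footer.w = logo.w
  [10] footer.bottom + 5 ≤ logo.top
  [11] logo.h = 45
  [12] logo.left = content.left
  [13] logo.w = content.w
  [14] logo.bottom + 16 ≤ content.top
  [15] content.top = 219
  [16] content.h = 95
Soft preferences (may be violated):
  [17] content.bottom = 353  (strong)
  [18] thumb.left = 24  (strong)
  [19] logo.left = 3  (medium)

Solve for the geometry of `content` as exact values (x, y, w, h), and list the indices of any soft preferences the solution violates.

content = (x=24, y=219, w=216, h=95)
violated soft preferences: 17, 19

1. content.x = 24  [logo.left = content.left]
2. content.w = 216  [logo.w = content.w]
3. content.y = 219  [content.top = 219]
4. content.h = 95  [content.h = 95]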